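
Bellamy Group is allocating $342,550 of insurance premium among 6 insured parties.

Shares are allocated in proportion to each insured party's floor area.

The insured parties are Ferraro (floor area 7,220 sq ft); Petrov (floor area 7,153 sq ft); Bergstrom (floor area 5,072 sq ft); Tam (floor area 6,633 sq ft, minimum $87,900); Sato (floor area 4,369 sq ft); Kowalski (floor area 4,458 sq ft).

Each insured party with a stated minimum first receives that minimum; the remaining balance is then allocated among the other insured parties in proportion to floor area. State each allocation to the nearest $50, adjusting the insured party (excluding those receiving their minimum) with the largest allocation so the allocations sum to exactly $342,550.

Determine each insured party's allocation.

Fund the minimums — Tam $87,900. Remaining pool $254,650.
Remaining pool split over remaining floor area 28,272: Ferraro 65,031.59 → $65,050; Petrov 64,428.11 → $64,450; Bergstrom 45,684.24 → $45,700; Sato 39,352.22 → $39,350; Kowalski 40,153.85 → $40,150.
Rounding difference −$50 applied to Ferraro → $65,000.

Ferraro: $65,000; Petrov: $64,450; Bergstrom: $45,700; Tam: $87,900; Sato: $39,350; Kowalski: $40,150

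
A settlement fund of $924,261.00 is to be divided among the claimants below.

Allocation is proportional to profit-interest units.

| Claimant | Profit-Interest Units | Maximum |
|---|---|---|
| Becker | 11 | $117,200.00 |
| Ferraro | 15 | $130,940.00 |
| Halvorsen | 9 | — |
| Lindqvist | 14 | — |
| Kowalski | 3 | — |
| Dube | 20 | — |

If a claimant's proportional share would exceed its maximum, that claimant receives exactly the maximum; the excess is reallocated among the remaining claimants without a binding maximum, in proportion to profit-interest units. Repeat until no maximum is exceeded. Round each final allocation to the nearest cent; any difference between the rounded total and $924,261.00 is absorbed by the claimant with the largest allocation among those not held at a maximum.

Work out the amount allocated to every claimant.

Becker: $117,200.00; Ferraro: $130,940.00; Halvorsen: $132,284.54; Lindqvist: $205,775.96; Kowalski: $44,094.85; Dube: $293,965.65

Combined profit-interest units = 72.
Unconstrained shares: Becker 141,206.5417; Ferraro 192,554.3750; Halvorsen 115,532.6250; Lindqvist 179,717.4167; Kowalski 38,510.8750; Dube 256,739.1667.
Held at cap: Becker ($117,200.00), Ferraro ($130,940.00); residual $676,121.00 reallocated over remaining profit-interest units 46.
Redistributed shares: Halvorsen 132,284.5435 → $132,284.54; Lindqvist 205,775.9565 → $205,775.96; Kowalski 44,094.8478 → $44,094.85; Dube 293,965.6522 → $293,965.65.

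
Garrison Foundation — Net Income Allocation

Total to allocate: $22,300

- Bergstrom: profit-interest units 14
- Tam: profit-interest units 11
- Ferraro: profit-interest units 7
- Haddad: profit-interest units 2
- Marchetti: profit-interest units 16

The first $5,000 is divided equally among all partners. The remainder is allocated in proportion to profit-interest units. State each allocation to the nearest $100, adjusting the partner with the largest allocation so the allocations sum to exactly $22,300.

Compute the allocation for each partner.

$5,000 shared equally gives $1,000 per partner.
Remainder $17,300 by profit-interest units (total 50): Bergstrom 4,844.00 → $4,800; Tam 3,806.00 → $3,800; Ferraro 2,422.00 → $2,400; Haddad 692.00 → $700; Marchetti 5,536.00 → $5,500.
Rounding difference +$100 on remainder applied to Marchetti.
Totals: Bergstrom $1,000 + $4,800 = $5,800; Tam $1,000 + $3,800 = $4,800; Ferraro $1,000 + $2,400 = $3,400; Haddad $1,000 + $700 = $1,700; Marchetti $1,000 + $5,600 = $6,600.

Bergstrom: $5,800; Tam: $4,800; Ferraro: $3,400; Haddad: $1,700; Marchetti: $6,600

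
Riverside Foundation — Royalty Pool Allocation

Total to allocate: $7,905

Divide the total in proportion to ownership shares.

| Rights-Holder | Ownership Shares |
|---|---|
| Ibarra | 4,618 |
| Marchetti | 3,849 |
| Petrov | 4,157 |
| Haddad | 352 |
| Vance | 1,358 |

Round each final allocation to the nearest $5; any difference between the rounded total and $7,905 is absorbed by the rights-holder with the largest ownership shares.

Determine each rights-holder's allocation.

Ibarra: $2,540; Marchetti: $2,125; Petrov: $2,295; Haddad: $195; Vance: $750

Ownership shares total: 14,334.
Raw shares: Ibarra 4,618/14,334 × $7,905 = 2,546.76; Marchetti 3,849/14,334 × $7,905 = 2,122.67; Petrov 4,157/14,334 × $7,905 = 2,292.53; Haddad 352/14,334 × $7,905 = 194.12; Vance 1,358/14,334 × $7,905 = 748.92.
After rounding ($5): Ibarra $2,545; Marchetti $2,125; Petrov $2,295; Haddad $195; Vance $750. Sum = $7,910.
Difference $7,905 − $7,910 = −$5 applied to largest ownership shares (Ibarra): Ibarra becomes $2,540.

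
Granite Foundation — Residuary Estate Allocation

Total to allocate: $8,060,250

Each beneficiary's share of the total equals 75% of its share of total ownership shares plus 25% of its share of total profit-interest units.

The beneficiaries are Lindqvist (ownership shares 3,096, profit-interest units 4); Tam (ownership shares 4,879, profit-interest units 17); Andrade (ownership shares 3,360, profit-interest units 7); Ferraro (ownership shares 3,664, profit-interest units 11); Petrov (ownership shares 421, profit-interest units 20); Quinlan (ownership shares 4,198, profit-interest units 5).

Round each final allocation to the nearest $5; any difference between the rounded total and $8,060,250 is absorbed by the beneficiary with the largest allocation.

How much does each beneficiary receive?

Lindqvist: $1,079,960 | Tam: $2,038,690 | Andrade: $1,255,765 | Ferraro: $1,475,380 | Petrov: $759,435 | Quinlan: $1,451,020

Ownership shares total 19,618; profit-interest units total 64.
Blended shares (75% ownership shares + 25% profit-interest units): Lindqvist 0.1340; Tam 0.2529; Andrade 0.1558; Ferraro 0.1830; Petrov 0.0942; Quinlan 0.1800.
Proportional shares: Lindqvist 1,079,958.15; Tam 2,038,690.16; Andrade 1,255,764.47; Ferraro 1,475,381.94; Petrov 759,436.05; Quinlan 1,451,019.23.
At nearest $5: Lindqvist $1,079,960; Tam $2,038,690; Andrade $1,255,765; Ferraro $1,475,380; Petrov $759,435; Quinlan $1,451,020. Sum = $8,060,250.
Rounded total matches; no reconciliation needed.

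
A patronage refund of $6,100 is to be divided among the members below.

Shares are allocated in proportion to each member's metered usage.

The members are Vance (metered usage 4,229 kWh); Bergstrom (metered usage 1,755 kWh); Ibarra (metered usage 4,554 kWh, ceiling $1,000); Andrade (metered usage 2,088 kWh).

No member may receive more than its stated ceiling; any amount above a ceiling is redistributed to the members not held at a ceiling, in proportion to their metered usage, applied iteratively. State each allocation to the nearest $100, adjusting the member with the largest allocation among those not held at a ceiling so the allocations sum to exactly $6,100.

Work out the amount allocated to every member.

Combined metered usage = 12,626.
Unconstrained shares: Vance 2,043.16; Bergstrom 847.89; Ibarra 2,200.17; Andrade 1,008.78.
Held at cap: Ibarra ($1,000); remaining pool $5,100 reallocated over remaining metered usage 8,072.
Shares after redistribution: Vance 2,671.94 → $2,700; Bergstrom 1,108.83 → $1,100; Andrade 1,319.23 → $1,300.

Vance: $2,700 · Bergstrom: $1,100 · Ibarra: $1,000 · Andrade: $1,300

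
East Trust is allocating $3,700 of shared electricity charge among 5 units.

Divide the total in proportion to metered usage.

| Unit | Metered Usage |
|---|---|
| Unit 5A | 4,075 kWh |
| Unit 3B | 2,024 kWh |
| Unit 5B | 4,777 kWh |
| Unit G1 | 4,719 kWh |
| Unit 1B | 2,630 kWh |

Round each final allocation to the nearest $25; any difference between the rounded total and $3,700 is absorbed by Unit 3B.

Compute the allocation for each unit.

Sum of metered usage: 18,225.
Raw shares: Unit 5A 4,075/18,225 × $3,700 = 827.30; Unit 3B 2,024/18,225 × $3,700 = 410.91; Unit 5B 4,777/18,225 × $3,700 = 969.82; Unit G1 4,719/18,225 × $3,700 = 958.04; Unit 1B 2,630/18,225 × $3,700 = 533.94.
Rounded to nearest $25: Unit 5A $825; Unit 3B $400; Unit 5B $975; Unit G1 $950; Unit 1B $525. Sum = $3,675.
Difference $3,700 − $3,675 = +$25 applied to Unit 3B: Unit 3B becomes $425.

Unit 5A: $825 | Unit 3B: $425 | Unit 5B: $975 | Unit G1: $950 | Unit 1B: $525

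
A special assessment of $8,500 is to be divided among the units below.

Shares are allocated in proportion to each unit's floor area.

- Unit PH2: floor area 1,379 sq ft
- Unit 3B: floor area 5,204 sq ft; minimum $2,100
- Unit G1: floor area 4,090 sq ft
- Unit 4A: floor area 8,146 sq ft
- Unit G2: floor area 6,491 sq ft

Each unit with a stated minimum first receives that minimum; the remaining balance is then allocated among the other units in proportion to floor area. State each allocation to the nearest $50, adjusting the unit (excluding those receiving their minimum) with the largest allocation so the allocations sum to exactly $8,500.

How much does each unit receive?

Unit PH2: $450; Unit 3B: $2,100; Unit G1: $1,300; Unit 4A: $2,600; Unit G2: $2,050

Guaranteed amounts: Unit 3B $2,100. Remaining pool $6,400.
Remaining pool split over remaining floor area 20,106: Unit PH2 438.95 → $450; Unit G1 1,301.90 → $1,300; Unit 4A 2,592.98 → $2,600; Unit G2 2,066.17 → $2,050.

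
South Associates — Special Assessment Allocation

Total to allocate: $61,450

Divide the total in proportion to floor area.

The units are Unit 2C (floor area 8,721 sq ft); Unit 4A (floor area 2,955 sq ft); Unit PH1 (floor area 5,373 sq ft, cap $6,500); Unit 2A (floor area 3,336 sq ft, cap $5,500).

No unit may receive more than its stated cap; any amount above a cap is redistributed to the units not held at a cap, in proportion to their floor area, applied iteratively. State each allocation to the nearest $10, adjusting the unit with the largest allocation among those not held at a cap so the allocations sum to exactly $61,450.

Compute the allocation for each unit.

Floor area total: 20,385.
Proportional shares (ignoring caps): Unit 2C 26,289.21; Unit 4A 8,907.76; Unit PH1 16,196.75; Unit 2A 10,056.28.
Capped: Unit PH1 ($6,500), Unit 2A ($5,500); residual $49,450 reallocated over remaining floor area 11,676.
Shares after redistribution: Unit 2C 36,935.03 → $36,940; Unit 4A 12,514.97 → $12,510.

Unit 2C: $36,940 · Unit 4A: $12,510 · Unit PH1: $6,500 · Unit 2A: $5,500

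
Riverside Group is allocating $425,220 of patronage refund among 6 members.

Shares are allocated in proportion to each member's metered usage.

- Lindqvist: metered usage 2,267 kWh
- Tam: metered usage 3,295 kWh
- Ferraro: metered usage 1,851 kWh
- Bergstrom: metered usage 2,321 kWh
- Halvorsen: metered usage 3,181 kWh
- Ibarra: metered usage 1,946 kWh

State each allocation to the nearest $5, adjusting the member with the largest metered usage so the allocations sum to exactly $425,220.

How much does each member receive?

Sum of metered usage: 2,267 + 3,295 + 1,851 + 2,321 + 3,181 + 1,946 = 14,861.
Proportional shares: Lindqvist 64,866.01; Tam 94,280.32; Ferraro 52,962.94; Bergstrom 66,411.12; Halvorsen 91,018.43; Ibarra 55,681.19.
At nearest $5: Lindqvist $64,865; Tam $94,280; Ferraro $52,965; Bergstrom $66,410; Halvorsen $91,020; Ibarra $55,680. Sum = $425,220.
Rounded total matches; no reconciliation needed.

Lindqvist: $64,865 · Tam: $94,280 · Ferraro: $52,965 · Bergstrom: $66,410 · Halvorsen: $91,020 · Ibarra: $55,680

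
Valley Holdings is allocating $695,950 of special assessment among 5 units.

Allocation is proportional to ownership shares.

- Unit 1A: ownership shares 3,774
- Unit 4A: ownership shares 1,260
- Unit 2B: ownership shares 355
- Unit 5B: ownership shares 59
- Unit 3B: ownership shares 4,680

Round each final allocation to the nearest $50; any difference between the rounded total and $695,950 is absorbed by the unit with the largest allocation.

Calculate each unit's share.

Total ownership shares = 10,128.
Unrounded shares: Unit 1A 3,774/10,128 × $695,950 = 259,332.08; Unit 4A 1,260/10,128 × $695,950 = 86,581.46; Unit 2B 355/10,128 × $695,950 = 24,393.98; Unit 5B 59/10,128 × $695,950 = 4,054.21; Unit 3B 4,680/10,128 × $695,950 = 321,588.27.
Rounded to nearest $50: Unit 1A $259,350; Unit 4A $86,600; Unit 2B $24,400; Unit 5B $4,050; Unit 3B $321,600. Sum = $696,000.
Difference $695,950 − $696,000 = −$50 applied to largest allocation (Unit 3B): Unit 3B becomes $321,550.

Unit 1A: $259,350; Unit 4A: $86,600; Unit 2B: $24,400; Unit 5B: $4,050; Unit 3B: $321,550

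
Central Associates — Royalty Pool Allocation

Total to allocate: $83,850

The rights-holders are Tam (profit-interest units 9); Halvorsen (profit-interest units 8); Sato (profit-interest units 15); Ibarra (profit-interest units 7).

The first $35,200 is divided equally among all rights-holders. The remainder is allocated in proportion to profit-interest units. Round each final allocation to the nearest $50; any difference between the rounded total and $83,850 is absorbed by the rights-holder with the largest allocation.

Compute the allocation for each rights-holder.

Tam: $20,050; Halvorsen: $18,800; Sato: $27,450; Ibarra: $17,550

First tranche $35,200 split equally: $8,800 each.
Remainder $48,650 by profit-interest units (total 39): Tam 11,226.92 → $11,250; Halvorsen 9,979.49 → $10,000; Sato 18,711.54 → $18,700; Ibarra 8,732.05 → $8,750.
Rounding difference −$50 on remainder applied to Sato.
Totals: Tam $8,800 + $11,250 = $20,050; Halvorsen $8,800 + $10,000 = $18,800; Sato $8,800 + $18,650 = $27,450; Ibarra $8,800 + $8,750 = $17,550.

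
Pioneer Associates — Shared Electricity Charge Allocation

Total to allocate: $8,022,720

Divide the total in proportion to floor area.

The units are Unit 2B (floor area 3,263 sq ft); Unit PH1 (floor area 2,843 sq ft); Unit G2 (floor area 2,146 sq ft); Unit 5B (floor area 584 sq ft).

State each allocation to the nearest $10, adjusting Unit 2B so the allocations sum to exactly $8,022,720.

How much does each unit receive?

Unit 2B: $2,962,660 · Unit PH1: $2,581,330 · Unit G2: $1,948,480 · Unit 5B: $530,250

Total floor area = 8,836.
Pro-rata amounts: Unit 2B 3,263/8,836 × $8,022,720 = 2,962,668.10; Unit PH1 2,843/8,836 × $8,022,720 = 2,581,325.60; Unit G2 2,146/8,836 × $8,022,720 = 1,948,478.62; Unit 5B 584/8,836 × $8,022,720 = 530,247.68.
Rounded to nearest $10: Unit 2B $2,962,670; Unit PH1 $2,581,330; Unit G2 $1,948,480; Unit 5B $530,250. Sum = $8,022,730.
Difference $8,022,720 − $8,022,730 = −$10 applied to Unit 2B: Unit 2B becomes $2,962,660.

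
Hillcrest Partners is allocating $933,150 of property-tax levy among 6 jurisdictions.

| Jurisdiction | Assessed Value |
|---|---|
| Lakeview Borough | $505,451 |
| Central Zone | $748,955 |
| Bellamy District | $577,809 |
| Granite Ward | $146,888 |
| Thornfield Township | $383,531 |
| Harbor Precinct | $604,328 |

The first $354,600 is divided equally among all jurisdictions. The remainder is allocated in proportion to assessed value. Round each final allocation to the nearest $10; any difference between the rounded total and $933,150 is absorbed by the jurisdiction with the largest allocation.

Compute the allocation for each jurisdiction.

Lakeview Borough: $157,660; Central Zone: $205,150; Bellamy District: $171,770; Granite Ward: $87,740; Thornfield Township: $133,890; Harbor Precinct: $176,940

$354,600 shared equally gives $59,100 per jurisdiction.
Remainder $578,550 by assessed value (total 2,966,962): Lakeview Borough 98,561.65 → $98,560; Central Zone 146,044.31 → $146,040; Bellamy District 112,671.28 → $112,670; Granite Ward 28,642.78 → $28,640; Thornfield Township 74,787.56 → $74,790; Harbor Precinct 117,842.41 → $117,840.
Rounding difference +$10 on remainder applied to Central Zone.
Totals: Lakeview Borough $59,100 + $98,560 = $157,660; Central Zone $59,100 + $146,050 = $205,150; Bellamy District $59,100 + $112,670 = $171,770; Granite Ward $59,100 + $28,640 = $87,740; Thornfield Township $59,100 + $74,790 = $133,890; Harbor Precinct $59,100 + $117,840 = $176,940.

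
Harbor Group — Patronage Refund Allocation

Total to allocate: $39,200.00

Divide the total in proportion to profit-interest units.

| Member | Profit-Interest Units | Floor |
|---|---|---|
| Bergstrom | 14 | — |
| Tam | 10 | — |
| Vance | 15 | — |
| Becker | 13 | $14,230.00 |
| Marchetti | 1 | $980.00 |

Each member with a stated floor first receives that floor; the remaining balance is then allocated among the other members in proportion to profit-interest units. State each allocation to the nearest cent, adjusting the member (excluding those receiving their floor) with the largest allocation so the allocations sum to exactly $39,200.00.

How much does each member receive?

Bergstrom: $8,611.79 · Tam: $6,151.28 · Vance: $9,226.93 · Becker: $14,230.00 · Marchetti: $980.00

Minimums first: Becker $14,230.00; Marchetti $980.00. Residual $23,990.00.
Residual split over remaining profit-interest units 39: Bergstrom 8,611.7949 → $8,611.79; Tam 6,151.2821 → $6,151.28; Vance 9,226.9231 → $9,226.92.
Rounding difference +$0.01 applied to Vance → $9,226.93.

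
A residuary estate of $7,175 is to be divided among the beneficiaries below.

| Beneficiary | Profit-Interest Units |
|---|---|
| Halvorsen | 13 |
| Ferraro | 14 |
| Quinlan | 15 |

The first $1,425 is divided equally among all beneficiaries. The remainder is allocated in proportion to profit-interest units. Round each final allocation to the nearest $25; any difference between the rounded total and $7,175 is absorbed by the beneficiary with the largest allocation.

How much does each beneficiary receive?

Halvorsen: $2,250 · Ferraro: $2,400 · Quinlan: $2,525

First tranche $1,425 split equally: $475 each.
Remainder $5,750 by profit-interest units (total 42): Halvorsen 1,779.76 → $1,775; Ferraro 1,916.67 → $1,925; Quinlan 2,053.57 → $2,050.
Totals: Halvorsen $475 + $1,775 = $2,250; Ferraro $475 + $1,925 = $2,400; Quinlan $475 + $2,050 = $2,525.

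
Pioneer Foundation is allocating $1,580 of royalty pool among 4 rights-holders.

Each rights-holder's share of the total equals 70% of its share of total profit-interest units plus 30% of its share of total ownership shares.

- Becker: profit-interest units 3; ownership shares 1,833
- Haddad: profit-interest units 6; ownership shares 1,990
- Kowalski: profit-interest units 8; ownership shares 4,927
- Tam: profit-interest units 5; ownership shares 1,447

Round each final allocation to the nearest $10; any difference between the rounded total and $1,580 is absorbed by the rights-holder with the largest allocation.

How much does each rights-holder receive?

Becker: $240 · Haddad: $390 · Kowalski: $630 · Tam: $320

Totals — profit-interest units 22, ownership shares 10,197.
Composite weights (70% profit-interest units + 30% ownership shares): Becker 0.1494; Haddad 0.2495; Kowalski 0.3995; Tam 0.2017.
Unrounded shares: Becker 236.02; Haddad 394.14; Kowalski 631.21; Tam 318.63.
After rounding ($10): Becker $240; Haddad $390; Kowalski $630; Tam $320. Sum = $1,580.
Rounded total matches; no reconciliation needed.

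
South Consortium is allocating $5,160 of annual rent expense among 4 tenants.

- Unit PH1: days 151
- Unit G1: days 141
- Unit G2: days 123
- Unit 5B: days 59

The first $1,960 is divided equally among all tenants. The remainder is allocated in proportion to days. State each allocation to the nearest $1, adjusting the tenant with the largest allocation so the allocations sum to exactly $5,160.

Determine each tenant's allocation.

$1,960 shared equally gives $490 per tenant.
Remainder $3,200 by days (total 474): Unit PH1 1,019.41 → $1,019; Unit G1 951.90 → $952; Unit G2 830.38 → $830; Unit 5B 398.31 → $398.
Rounding difference +$1 on remainder applied to Unit PH1.
Totals: Unit PH1 $490 + $1,020 = $1,510; Unit G1 $490 + $952 = $1,442; Unit G2 $490 + $830 = $1,320; Unit 5B $490 + $398 = $888.

Unit PH1: $1,510 · Unit G1: $1,442 · Unit G2: $1,320 · Unit 5B: $888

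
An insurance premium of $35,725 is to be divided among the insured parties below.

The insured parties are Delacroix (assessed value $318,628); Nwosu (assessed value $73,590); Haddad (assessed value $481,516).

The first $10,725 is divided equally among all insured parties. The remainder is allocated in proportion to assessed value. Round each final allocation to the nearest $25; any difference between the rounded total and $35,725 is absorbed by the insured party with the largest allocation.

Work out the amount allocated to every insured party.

Delacroix: $12,700 | Nwosu: $5,675 | Haddad: $17,350

$10,725 shared equally gives $3,575 per insured party.
Remainder $25,000 by assessed value (total 873,734): Delacroix 9,116.85 → $9,125; Nwosu 2,105.62 → $2,100; Haddad 13,777.53 → $13,775.
Totals: Delacroix $3,575 + $9,125 = $12,700; Nwosu $3,575 + $2,100 = $5,675; Haddad $3,575 + $13,775 = $17,350.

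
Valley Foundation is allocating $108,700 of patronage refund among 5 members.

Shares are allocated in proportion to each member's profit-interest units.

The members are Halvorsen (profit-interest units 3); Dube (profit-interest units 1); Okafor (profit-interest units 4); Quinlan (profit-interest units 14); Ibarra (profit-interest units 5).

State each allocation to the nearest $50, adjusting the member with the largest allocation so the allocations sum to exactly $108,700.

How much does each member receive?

Halvorsen: $12,100; Dube: $4,050; Okafor: $16,100; Quinlan: $56,300; Ibarra: $20,150

Combined profit-interest units = 27.
Pro-rata amounts: Halvorsen 3/27 × $108,700 = 12,077.78; Dube 1/27 × $108,700 = 4,025.93; Okafor 4/27 × $108,700 = 16,103.70; Quinlan 14/27 × $108,700 = 56,362.96; Ibarra 5/27 × $108,700 = 20,129.63.
At nearest $50: Halvorsen $12,100; Dube $4,050; Okafor $16,100; Quinlan $56,350; Ibarra $20,150. Sum = $108,750.
Difference $108,700 − $108,750 = −$50 applied to largest allocation (Quinlan): Quinlan becomes $56,300.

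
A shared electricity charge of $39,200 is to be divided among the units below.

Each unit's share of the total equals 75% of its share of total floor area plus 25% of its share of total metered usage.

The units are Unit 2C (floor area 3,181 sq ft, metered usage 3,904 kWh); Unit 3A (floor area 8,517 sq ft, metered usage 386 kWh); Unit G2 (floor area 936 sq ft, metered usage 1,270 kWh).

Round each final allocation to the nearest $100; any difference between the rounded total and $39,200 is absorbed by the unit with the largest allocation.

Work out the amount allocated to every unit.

Totals — floor area 12,634, metered usage 5,560.
Blended shares (75% floor area + 25% metered usage): Unit 2C 0.3644; Unit 3A 0.5230; Unit G2 0.1127.
Pro-rata amounts: Unit 2C 14,283.51; Unit 3A 20,499.88; Unit G2 4,416.61.
At nearest $100: Unit 2C $14,300; Unit 3A $20,500; Unit G2 $4,400. Sum = $39,200.
No rounding difference to absorb.

Unit 2C: $14,300; Unit 3A: $20,500; Unit G2: $4,400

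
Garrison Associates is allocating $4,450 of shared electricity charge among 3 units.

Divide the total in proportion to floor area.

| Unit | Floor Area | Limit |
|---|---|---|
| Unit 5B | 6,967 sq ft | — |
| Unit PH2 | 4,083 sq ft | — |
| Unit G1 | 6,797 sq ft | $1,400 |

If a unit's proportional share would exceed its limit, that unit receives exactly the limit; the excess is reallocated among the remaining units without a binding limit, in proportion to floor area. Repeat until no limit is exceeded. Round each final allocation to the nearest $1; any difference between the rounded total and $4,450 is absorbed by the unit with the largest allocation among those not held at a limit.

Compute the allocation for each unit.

Unit 5B: $1,923 · Unit PH2: $1,127 · Unit G1: $1,400

Floor area total: 17,847.
Pro-rata shares before constraints: Unit 5B 1,737.16; Unit PH2 1,018.06; Unit G1 1,694.78.
Capped: Unit G1 ($1,400); residual $3,050 reallocated over remaining floor area 11,050.
Remaining shares: Unit 5B 1,923.02 → $1,923; Unit PH2 1,126.98 → $1,127.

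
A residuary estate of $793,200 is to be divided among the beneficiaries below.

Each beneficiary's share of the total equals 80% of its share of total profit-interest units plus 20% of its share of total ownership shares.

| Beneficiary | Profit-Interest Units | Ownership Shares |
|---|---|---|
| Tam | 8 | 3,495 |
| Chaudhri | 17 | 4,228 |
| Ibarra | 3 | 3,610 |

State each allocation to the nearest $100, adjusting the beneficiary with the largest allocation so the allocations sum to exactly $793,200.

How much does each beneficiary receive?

Profit-interest units total 28; ownership shares total 11,333.
Composite weights (80% profit-interest units + 20% ownership shares): Tam 0.2902; Chaudhri 0.5603; Ibarra 0.1494.
Proportional shares: Tam 230,226.07; Chaudhri 444,452.36; Ibarra 118,521.56.
Rounded to nearest $100: Tam $230,200; Chaudhri $444,500; Ibarra $118,500. Sum = $793,200.
Sum already equals the total — no adjustment.

Tam: $230,200 · Chaudhri: $444,500 · Ibarra: $118,500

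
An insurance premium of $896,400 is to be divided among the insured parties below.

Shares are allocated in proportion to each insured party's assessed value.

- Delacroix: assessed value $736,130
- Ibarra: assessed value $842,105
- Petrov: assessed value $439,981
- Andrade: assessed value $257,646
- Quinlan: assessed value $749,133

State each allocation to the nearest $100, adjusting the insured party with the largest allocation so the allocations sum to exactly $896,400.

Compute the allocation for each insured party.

Delacroix: $218,100 | Ibarra: $249,600 | Petrov: $130,400 | Andrade: $76,300 | Quinlan: $222,000

Total assessed value = 3,024,995.
Raw shares: Delacroix 736,130/3,024,995 × $896,400 = 218,138.19; Ibarra 842,105/3,024,995 × $896,400 = 249,541.87; Petrov 439,981/3,024,995 × $896,400 = 130,380.04; Andrade 257,646/3,024,995 × $896,400 = 76,348.51; Quinlan 749,133/3,024,995 × $896,400 = 221,991.38.
Rounded to nearest $100: Delacroix $218,100; Ibarra $249,500; Petrov $130,400; Andrade $76,300; Quinlan $222,000. Sum = $896,300.
Difference $896,400 − $896,300 = +$100 applied to largest allocation (Ibarra): Ibarra becomes $249,600.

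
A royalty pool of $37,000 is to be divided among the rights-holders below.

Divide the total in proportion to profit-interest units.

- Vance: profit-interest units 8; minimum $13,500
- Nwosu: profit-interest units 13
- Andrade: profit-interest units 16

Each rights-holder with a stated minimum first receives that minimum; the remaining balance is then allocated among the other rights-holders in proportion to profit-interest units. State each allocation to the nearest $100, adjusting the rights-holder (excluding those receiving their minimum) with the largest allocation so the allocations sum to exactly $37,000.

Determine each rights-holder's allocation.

Vance: $13,500; Nwosu: $10,500; Andrade: $13,000

Guaranteed amounts: Vance $13,500. Remaining pool $23,500.
Remaining pool split over remaining profit-interest units 29: Nwosu 10,534.48 → $10,500; Andrade 12,965.52 → $13,000.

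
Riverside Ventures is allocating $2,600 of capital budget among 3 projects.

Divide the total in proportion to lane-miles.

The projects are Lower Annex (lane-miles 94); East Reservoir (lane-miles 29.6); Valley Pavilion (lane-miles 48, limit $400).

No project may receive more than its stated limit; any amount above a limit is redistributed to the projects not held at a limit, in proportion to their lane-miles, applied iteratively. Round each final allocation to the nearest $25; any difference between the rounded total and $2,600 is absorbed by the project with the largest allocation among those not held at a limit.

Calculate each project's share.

Lower Annex: $1,675; East Reservoir: $525; Valley Pavilion: $400

Sum of lane-miles: 171.6.
Proportional shares (ignoring caps): Lower Annex 1,424.24; East Reservoir 448.48; Valley Pavilion 727.27.
Cap binds for Valley Pavilion ($400); remaining pool $2,200 reallocated over remaining lane-miles 123.6.
Remaining shares: Lower Annex 1,673.14 → $1,675; East Reservoir 526.86 → $525.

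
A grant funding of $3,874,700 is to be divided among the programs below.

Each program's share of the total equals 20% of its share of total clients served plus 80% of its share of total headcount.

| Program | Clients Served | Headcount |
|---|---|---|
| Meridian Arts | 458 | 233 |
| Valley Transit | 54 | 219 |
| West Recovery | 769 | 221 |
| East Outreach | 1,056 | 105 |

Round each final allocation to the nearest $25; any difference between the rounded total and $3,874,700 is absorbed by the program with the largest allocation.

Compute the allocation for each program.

Clients served total 2,337; headcount total 778.
Blended shares (20% clients served + 80% headcount): Meridian Arts 0.2788; Valley Transit 0.2298; West Recovery 0.2931; East Outreach 0.1983.
Proportional shares: Meridian Arts 1,080,205.29; Valley Transit 890,460.74; West Recovery 1,135,520.46; East Outreach 768,513.51.
After rounding ($25): Meridian Arts $1,080,200; Valley Transit $890,450; West Recovery $1,135,525; East Outreach $768,525. Sum = $3,874,700.
No rounding difference to absorb.

Meridian Arts: $1,080,200; Valley Transit: $890,450; West Recovery: $1,135,525; East Outreach: $768,525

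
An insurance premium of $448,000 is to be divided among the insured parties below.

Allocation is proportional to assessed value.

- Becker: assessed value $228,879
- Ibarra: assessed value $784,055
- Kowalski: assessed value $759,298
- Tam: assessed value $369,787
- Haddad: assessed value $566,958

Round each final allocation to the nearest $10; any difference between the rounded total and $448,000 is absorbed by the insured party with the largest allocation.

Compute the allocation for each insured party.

Becker: $37,850 | Ibarra: $129,670 | Kowalski: $125,570 | Tam: $61,150 | Haddad: $93,760

Combined assessed value = 2,708,977.
Raw shares: Becker 228,879/2,708,977 × $448,000 = 37,851.11; Ibarra 784,055/2,708,977 × $448,000 = 129,663.94; Kowalski 759,298/2,708,977 × $448,000 = 125,569.73; Tam 369,787/2,708,977 × $448,000 = 61,153.92; Haddad 566,958/2,708,977 × $448,000 = 93,761.29.
After rounding ($10): Becker $37,850; Ibarra $129,660; Kowalski $125,570; Tam $61,150; Haddad $93,760. Sum = $447,990.
Difference $448,000 − $447,990 = +$10 applied to largest allocation (Ibarra): Ibarra becomes $129,670.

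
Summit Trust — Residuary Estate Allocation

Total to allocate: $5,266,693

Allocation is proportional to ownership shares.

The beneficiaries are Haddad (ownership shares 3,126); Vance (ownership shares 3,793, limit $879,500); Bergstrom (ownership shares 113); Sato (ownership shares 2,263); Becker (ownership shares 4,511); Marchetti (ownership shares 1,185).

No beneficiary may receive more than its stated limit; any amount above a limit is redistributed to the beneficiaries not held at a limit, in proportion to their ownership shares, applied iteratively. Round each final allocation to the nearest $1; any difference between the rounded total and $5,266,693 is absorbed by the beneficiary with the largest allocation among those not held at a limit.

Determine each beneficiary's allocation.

Combined ownership shares = 14,991.
Proportional shares (ignoring caps): Haddad 1,098,237.76; Vance 1,332,570.65; Bergstrom 39,699.57; Sato 795,045.44; Becker 1,584,821.03; Marchetti 416,318.54.
Held at cap: Vance ($879,500); residual $4,387,193 reallocated over remaining ownership shares 11,198.
Shares after redistribution: Haddad 1,224,715.60 → $1,224,716; Bergstrom 44,271.55 → $44,272; Sato 886,606.34 → $886,606; Becker 1,767,335.92 → $1,767,336; Marchetti 464,263.59 → $464,264.
Rounding difference −$1 applied to Becker → $1,767,335.

Haddad: $1,224,716; Vance: $879,500; Bergstrom: $44,272; Sato: $886,606; Becker: $1,767,335; Marchetti: $464,264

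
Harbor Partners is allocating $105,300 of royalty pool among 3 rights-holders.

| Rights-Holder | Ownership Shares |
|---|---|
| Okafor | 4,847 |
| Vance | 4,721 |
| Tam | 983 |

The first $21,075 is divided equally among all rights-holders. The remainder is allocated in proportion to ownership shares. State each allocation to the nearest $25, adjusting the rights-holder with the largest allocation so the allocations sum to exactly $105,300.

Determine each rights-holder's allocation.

Okafor: $45,725 · Vance: $44,700 · Tam: $14,875

$21,075 shared equally gives $7,025 per rights-holder.
Remainder $84,225 by ownership shares (total 10,551): Okafor 38,691.93 → $38,700; Vance 37,686.12 → $37,675; Tam 7,846.95 → $7,850.
Totals: Okafor $7,025 + $38,700 = $45,725; Vance $7,025 + $37,675 = $44,700; Tam $7,025 + $7,850 = $14,875.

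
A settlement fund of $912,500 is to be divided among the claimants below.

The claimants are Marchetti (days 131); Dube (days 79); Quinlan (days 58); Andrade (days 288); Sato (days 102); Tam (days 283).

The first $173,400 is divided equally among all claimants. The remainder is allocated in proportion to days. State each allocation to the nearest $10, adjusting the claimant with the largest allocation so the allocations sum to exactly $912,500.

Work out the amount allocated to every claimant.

Marchetti: $131,790 · Dube: $90,950 · Quinlan: $74,460 · Andrade: $255,110 · Sato: $109,010 · Tam: $251,180

First tranche $173,400 split equally: $28,900 each.
Remainder $739,100 by days (total 941): Marchetti 102,892.77 → $102,890; Dube 62,049.84 → $62,050; Quinlan 45,555.58 → $45,560; Andrade 226,207.01 → $226,210; Sato 80,114.98 → $80,110; Tam 222,279.81 → $222,280.
Totals: Marchetti $28,900 + $102,890 = $131,790; Dube $28,900 + $62,050 = $90,950; Quinlan $28,900 + $45,560 = $74,460; Andrade $28,900 + $226,210 = $255,110; Sato $28,900 + $80,110 = $109,010; Tam $28,900 + $222,280 = $251,180.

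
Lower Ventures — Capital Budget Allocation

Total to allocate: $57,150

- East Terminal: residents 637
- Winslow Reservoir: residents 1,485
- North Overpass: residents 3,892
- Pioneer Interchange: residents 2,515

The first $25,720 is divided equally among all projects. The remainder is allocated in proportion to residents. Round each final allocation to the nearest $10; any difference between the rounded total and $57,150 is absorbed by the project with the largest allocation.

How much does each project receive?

$25,720 shared equally gives $6,430 per project.
Remainder $31,430 by residents (total 8,529): East Terminal 2,347.39 → $2,350; Winslow Reservoir 5,472.34 → $5,470; North Overpass 14,342.31 → $14,340; Pioneer Interchange 9,267.96 → $9,270.
Totals: East Terminal $6,430 + $2,350 = $8,780; Winslow Reservoir $6,430 + $5,470 = $11,900; North Overpass $6,430 + $14,340 = $20,770; Pioneer Interchange $6,430 + $9,270 = $15,700.

East Terminal: $8,780; Winslow Reservoir: $11,900; North Overpass: $20,770; Pioneer Interchange: $15,700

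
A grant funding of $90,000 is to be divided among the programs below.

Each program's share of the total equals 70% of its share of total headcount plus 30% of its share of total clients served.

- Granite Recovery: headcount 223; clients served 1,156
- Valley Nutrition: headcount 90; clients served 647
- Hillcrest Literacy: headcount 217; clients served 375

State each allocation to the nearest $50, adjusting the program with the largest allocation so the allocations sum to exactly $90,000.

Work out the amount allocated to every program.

Totals — headcount 530, clients served 2,178.
Blended shares (70% headcount + 30% clients served): Granite Recovery 0.4538; Valley Nutrition 0.2080; Hillcrest Literacy 0.3383.
Proportional shares: Granite Recovery 40,838.13; Valley Nutrition 18,718.77; Hillcrest Literacy 30,443.10.
After rounding ($50): Granite Recovery $40,850; Valley Nutrition $18,700; Hillcrest Literacy $30,450. Sum = $90,000.
Sum already equals the total — no adjustment.

Granite Recovery: $40,850; Valley Nutrition: $18,700; Hillcrest Literacy: $30,450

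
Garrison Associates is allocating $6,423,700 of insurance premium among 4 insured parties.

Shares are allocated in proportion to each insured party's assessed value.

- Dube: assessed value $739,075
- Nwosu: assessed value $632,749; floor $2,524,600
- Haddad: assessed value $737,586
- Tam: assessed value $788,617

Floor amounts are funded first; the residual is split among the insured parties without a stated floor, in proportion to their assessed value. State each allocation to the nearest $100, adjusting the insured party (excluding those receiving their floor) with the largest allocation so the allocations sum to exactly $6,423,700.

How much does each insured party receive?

Fund the minimums — Nwosu $2,524,600. Balance $3,899,100.
Balance split over remaining assessed value 2,265,278: Dube 1,272,129.66 → $1,272,100; Haddad 1,269,566.73 → $1,269,600; Tam 1,357,403.61 → $1,357,400.

Dube: $1,272,100 | Nwosu: $2,524,600 | Haddad: $1,269,600 | Tam: $1,357,400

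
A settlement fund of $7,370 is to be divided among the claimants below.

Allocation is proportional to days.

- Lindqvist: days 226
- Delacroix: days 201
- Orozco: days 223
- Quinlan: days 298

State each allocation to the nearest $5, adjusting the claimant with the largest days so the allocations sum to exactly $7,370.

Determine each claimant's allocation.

Lindqvist: $1,755 | Delacroix: $1,565 | Orozco: $1,735 | Quinlan: $2,315

Combined days = 226 + 201 + 223 + 298 = 948.
Raw shares: Lindqvist 1,756.98; Delacroix 1,562.63; Orozco 1,733.66; Quinlan 2,316.73.
Rounded to nearest $5: Lindqvist $1,755; Delacroix $1,565; Orozco $1,735; Quinlan $2,315. Sum = $7,370.
Sum already equals the total — no adjustment.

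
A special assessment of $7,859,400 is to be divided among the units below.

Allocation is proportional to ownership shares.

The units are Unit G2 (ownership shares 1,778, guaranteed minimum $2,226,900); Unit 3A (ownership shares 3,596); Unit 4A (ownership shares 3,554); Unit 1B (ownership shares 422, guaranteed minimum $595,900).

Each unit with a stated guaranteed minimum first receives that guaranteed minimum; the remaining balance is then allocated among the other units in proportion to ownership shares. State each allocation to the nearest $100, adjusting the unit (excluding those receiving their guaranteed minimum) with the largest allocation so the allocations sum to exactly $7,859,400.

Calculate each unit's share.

Minimums first: Unit G2 $2,226,900; Unit 1B $595,900. Residual $5,036,600.
Residual split over remaining ownership shares 7,150: Unit 3A 2,533,092.81 → $2,533,100; Unit 4A 2,503,507.19 → $2,503,500.

Unit G2: $2,226,900 · Unit 3A: $2,533,100 · Unit 4A: $2,503,500 · Unit 1B: $595,900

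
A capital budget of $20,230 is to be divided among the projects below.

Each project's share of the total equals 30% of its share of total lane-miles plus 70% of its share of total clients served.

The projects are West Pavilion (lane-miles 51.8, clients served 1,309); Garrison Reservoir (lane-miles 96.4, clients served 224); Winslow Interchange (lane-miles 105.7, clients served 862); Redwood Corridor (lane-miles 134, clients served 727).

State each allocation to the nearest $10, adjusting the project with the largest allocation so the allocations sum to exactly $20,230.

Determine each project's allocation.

West Pavilion: $6,760 · Garrison Reservoir: $2,520 · Winslow Interchange: $5,560 · Redwood Corridor: $5,390

Lane-miles total 387.9; clients served total 3,122.
Blended shares (30% lane-miles + 70% clients served): West Pavilion 0.3336; Garrison Reservoir 0.1248; Winslow Interchange 0.2750; Redwood Corridor 0.2666.
Pro-rata amounts: West Pavilion 6,747.91; Garrison Reservoir 2,524.29; Winslow Interchange 5,563.68; Redwood Corridor 5,394.12.
After rounding ($10): West Pavilion $6,750; Garrison Reservoir $2,520; Winslow Interchange $5,560; Redwood Corridor $5,390. Sum = $20,220.
Difference $20,230 − $20,220 = +$10 applied to largest allocation (West Pavilion): West Pavilion becomes $6,760.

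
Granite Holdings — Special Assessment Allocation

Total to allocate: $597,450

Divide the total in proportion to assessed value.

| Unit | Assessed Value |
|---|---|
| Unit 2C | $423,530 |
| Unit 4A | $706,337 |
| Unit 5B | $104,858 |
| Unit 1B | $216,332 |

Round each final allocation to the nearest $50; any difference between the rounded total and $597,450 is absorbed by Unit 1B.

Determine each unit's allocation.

Unit 2C: $174,400 | Unit 4A: $290,800 | Unit 5B: $43,150 | Unit 1B: $89,100

Sum of assessed value: 1,451,057.
Pro-rata amounts: Unit 2C 423,530/1,451,057 × $597,450 = 174,381.85; Unit 4A 706,337/1,451,057 × $597,450 = 290,823.20; Unit 5B 104,858/1,451,057 × $597,450 = 43,173.64; Unit 1B 216,332/1,451,057 × $597,450 = 89,071.31.
After rounding ($50): Unit 2C $174,400; Unit 4A $290,800; Unit 5B $43,150; Unit 1B $89,050. Sum = $597,400.
Difference $597,450 − $597,400 = +$50 applied to Unit 1B: Unit 1B becomes $89,100.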